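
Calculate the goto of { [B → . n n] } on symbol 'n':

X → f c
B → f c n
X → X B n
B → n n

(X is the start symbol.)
GOTO(I, 'n') = CLOSURE({ [A → αX.β] : [A → α.Xβ] ∈ I, X = 'n' })

Items with dot before 'n', with the dot advanced:
  [B → . n n] → [B → n . n]
Closure adds nothing (no advanced item has the dot before a non-terminal).

GOTO = { [B → n . n] }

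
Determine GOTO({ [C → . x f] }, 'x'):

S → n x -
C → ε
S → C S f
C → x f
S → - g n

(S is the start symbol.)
GOTO(I, 'x') = CLOSURE({ [A → αX.β] : [A → α.Xβ] ∈ I, X = 'x' })

Items with dot before 'x', with the dot advanced:
  [C → . x f] → [C → x . f]
Closure adds nothing (no advanced item has the dot before a non-terminal).

GOTO = { [C → x . f] }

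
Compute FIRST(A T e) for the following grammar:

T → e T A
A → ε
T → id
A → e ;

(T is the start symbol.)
{ 'e', 'id' }

FIRST sets of the non-terminals involved (from the grammar, by fixed-point iteration):
  FIRST(A) = { 'e', ε }
  FIRST(T) = { 'e', 'id' }

To compute FIRST(A T e), process the symbols left to right:
Symbol A is a non-terminal. Add FIRST(A) \ {ε} = { 'e' }
A is nullable (ε ∈ FIRST(A)), continue to the next symbol.
Symbol T is a non-terminal. Add FIRST(T) \ {ε} = { 'e', 'id' }
T is not nullable (ε ∉ FIRST(T)), so stop here.
FIRST(A T e) = { 'e', 'id' }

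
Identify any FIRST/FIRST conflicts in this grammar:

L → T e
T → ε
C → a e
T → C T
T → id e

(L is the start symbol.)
A FIRST/FIRST conflict occurs when two productions N → α and N → β for the same non-terminal have FIRST(α) ∩ FIRST(β) ≠ ∅ (with ε ∈ FIRST of a nullable right-hand side, so two nullable alternatives also conflict).

FIRST sets of the non-terminals at (or reachable through a nullable prefix from) the front of some alternative:
  FIRST(C) = { 'a' }

Productions for T:
  T → ε: FIRST = { ε }
  T → C T: FIRST = { 'a' }
  T → id e: FIRST = { 'id' }
L, C have only one production, so no FIRST/FIRST conflict is possible there.

All alternatives of each non-terminal have pairwise disjoint FIRST sets.

Answer: No FIRST/FIRST conflicts.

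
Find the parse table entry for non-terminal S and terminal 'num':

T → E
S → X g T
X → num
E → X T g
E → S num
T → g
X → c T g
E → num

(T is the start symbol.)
S → X g T

To find M[S, 'num'], we find productions for S where 'num' is in the predict set (PREDICT(N → α) = (FIRST(α) \ {ε}) ∪ (FOLLOW(N) if α ⇒* ε)).

Relevant sets:
  FIRST(X) = { 'c', 'num' }

S → X g T: PREDICT = { 'c', 'num' }
  'num' is in predict set, so this production goes in M[S, 'num']

M[S, 'num'] = S → X g T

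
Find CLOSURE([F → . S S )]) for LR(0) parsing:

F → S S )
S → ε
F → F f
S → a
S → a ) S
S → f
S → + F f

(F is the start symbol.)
{ [F → . S S )], [S → . + F f], [S → . a ) S], [S → . a], [S → . f], [S → .] }

To compute CLOSURE, for each item [A → α.Bβ] where B is a non-terminal, add [B → .γ] for all productions B → γ; repeat for the newly added items until nothing changes.

Start with: [F → . S S )]
  [F → . S S )] has the dot before S: add [S → .], [S → . a], [S → . a ) S], [S → . f], [S → . + F f]
No further items can be added.

CLOSURE = { [F → . S S )], [S → . + F f], [S → . a ) S], [S → . a], [S → . f], [S → .] }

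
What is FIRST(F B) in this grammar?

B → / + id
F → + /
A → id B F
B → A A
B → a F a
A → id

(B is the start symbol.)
FIRST sets of the non-terminals involved (from the grammar, by fixed-point iteration):
  FIRST(F) = { '+' }

To compute FIRST(F B), process the symbols left to right:
Symbol F is a non-terminal. Add FIRST(F) \ {ε} = { '+' }
F is not nullable (ε ∉ FIRST(F)), so stop here.
FIRST(F B) = { '+' }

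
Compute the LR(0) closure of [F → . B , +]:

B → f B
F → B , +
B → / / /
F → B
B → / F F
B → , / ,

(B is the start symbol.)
{ [B → . , / ,], [B → . / / /], [B → . / F F], [B → . f B], [F → . B , +] }

To compute CLOSURE, for each item [A → α.Bβ] where B is a non-terminal, add [B → .γ] for all productions B → γ; repeat for the newly added items until nothing changes.

Start with: [F → . B , +]
  [F → . B , +] has the dot before B: add [B → . f B], [B → . / / /], [B → . / F F], [B → . , / ,]
No further items can be added.

CLOSURE = { [B → . , / ,], [B → . / / /], [B → . / F F], [B → . f B], [F → . B , +] }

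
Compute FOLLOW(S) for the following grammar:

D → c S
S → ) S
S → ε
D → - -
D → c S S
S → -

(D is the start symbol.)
To compute FOLLOW(S), find every occurrence of S on a right-hand side N → α S β: add FIRST(β) \ {ε}, and if β is empty or nullable also add FOLLOW(N). Iterate to a fixed point.

In D → c S: S is at the end, add FOLLOW(D)
In S → ) S: S is at the end; this adds FOLLOW(S) to itself — nothing new
In D → c S S: S is followed by S, add FIRST(S) \ {ε} = { ')', '-' }
  S is nullable, so also add FOLLOW(D)
In D → c S S: S is at the end, add FOLLOW(D)

The FOLLOW sets referred to above (computed the same way, to a fixed point):
  FOLLOW(D) = { $ }

Taking the union: FOLLOW(S) = { $, ')', '-' }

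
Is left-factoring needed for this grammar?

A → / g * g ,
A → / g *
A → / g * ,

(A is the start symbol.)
Left-factoring is needed when two productions for the same non-terminal
share a common prefix on the right-hand side.

Productions for A:
  A → / g * g ,
  A → / g *
  A → / g * ,

Found common prefix '/ g *' in productions for A

Answer: Yes, A has productions with common prefix '/ g *'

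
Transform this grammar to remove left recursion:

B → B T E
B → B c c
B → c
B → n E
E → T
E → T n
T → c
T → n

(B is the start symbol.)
B is directly left-recursive. The standard transformation for
  A → A α₁ | ... | A α_m | β₁ | ... | β_n
is
  A  → β₁ A' | ... | β_n A'
  A' → α₁ A' | ... | α_m A' | ε

B → c becomes B → c B'
B → n E becomes B → n E B'
B → B T E becomes B' → T E B'
B → B c c becomes B' → c c B'
Add B' → ε

Productions for other non-terminals are unchanged:
  E → T
  E → T n
  T → c
  T → n

Resulting grammar:
B → c B'
B → n E B'
B' → T E B'
B' → c c B'
B' → ε
E → T
E → T n
T → c
T → n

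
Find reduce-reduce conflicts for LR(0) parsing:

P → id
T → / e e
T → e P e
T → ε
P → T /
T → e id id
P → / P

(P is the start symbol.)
Augment with P' → P and build the canonical LR(0) collection (I0 = CLOSURE({[P' → . P]}), then GOTO on every symbol after a dot until no new states appear). It has 14 states:
  I0: { [P → . / P], [P → . T /], [P → . id], [P' → . P], [T → . / e e], [T → . e P e], [T → . e id id], [T → .] }  — shift, reduce
  I1: { [P → . / P], [P → . T /], [P → . id], [P → / . P], [T → . / e e], [T → . e P e], [T → . e id id], [T → .], [T → / . e e] }  — shift, reduce
  I2: { [P' → P .] }  — accept
  I3: { [P → T . /] }  — shift
  I4: { [P → . / P], [P → . T /], [P → . id], [T → . / e e], [T → . e P e], [T → . e id id], [T → .], [T → e . P e], [T → e . id id] }  — shift, reduce
  I5: { [P → id .] }  — reduce
  I6: { [T → e P . e] }  — shift
  I7: { [P → id .], [T → e id . id] }  — shift, reduce
  I8: { [T → e id id .] }  — reduce
  I9: { [T → e P e .] }  — reduce
  I10: { [P → T / .] }  — reduce
  I11: { [P → / P .] }  — reduce
  I12: { [P → . / P], [P → . T /], [P → . id], [T → . / e e], [T → . e P e], [T → . e id id], [T → .], [T → / e . e], [T → e . P e], [T → e . id id] }  — shift, reduce
  I13: { [P → . / P], [P → . T /], [P → . id], [T → . / e e], [T → . e P e], [T → . e id id], [T → .], [T → / e e .], [T → e . P e], [T → e . id id] }  — shift, 2 reduces

I13 contains complete items [T → .], [T → / e e .] — reduce-reduce conflict.

Answer: Yes — I13: [T → .] vs [T → / e e .]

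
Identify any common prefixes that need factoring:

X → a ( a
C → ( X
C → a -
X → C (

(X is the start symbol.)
No, left-factoring is not needed

Left-factoring is needed when two productions for the same non-terminal
share a common prefix on the right-hand side.

Productions for X:
  X → a ( a
  X → C (
Productions for C:
  C → ( X
  C → a -

No common prefixes found.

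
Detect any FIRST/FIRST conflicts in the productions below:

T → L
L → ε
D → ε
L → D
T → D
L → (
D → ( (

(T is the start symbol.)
Yes. T → L / T → D on { '(', ε }; L → ε / L → D on { ε }; L → D / L → '(' on { '(' }

FIRST sets of the non-terminals at (or reachable through a nullable prefix from) the front of some alternative:
  FIRST(L) = { '(', ε }
  FIRST(D) = { '(', ε }

Productions for T:
  T → L: FIRST = { '(', ε }
  T → D: FIRST = { '(', ε }
Productions for L:
  L → ε: FIRST = { ε }
  L → D: FIRST = { '(', ε }
  L → (: FIRST = { '(' }
Productions for D:
  D → ε: FIRST = { ε }
  D → ( (: FIRST = { '(' }

Conflict for T: T → L and T → D
  Overlap: { '(', ε }
Conflict for L: L → ε and L → D
  Overlap: { ε }
Conflict for L: L → D and L → (
  Overlap: { '(' }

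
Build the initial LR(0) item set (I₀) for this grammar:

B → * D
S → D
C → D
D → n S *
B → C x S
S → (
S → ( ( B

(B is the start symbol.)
First, augment the grammar with B' → B
I₀ = CLOSURE({ [B' → . B] }):
  [B' → . B] has the dot before B: add [B → . * D], [B → . C x S]
  [B → . C x S] has the dot before C: add [C → . D]
  [C → . D] has the dot before D: add [D → . n S *]
No further items can be added.

I₀ = { [B → . * D], [B → . C x S], [B' → . B], [C → . D], [D → . n S *] }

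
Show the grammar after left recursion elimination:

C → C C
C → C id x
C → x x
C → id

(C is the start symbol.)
C → x x C'
C → id C'
C' → C C'
C' → id x C'
C' → ε

C is directly left-recursive. The standard transformation for
  A → A α₁ | ... | A α_m | β₁ | ... | β_n
is
  A  → β₁ A' | ... | β_n A'
  A' → α₁ A' | ... | α_m A' | ε

C → x x becomes C → x x C'
C → id becomes C → id C'
C → C C becomes C' → C C'
C → C id x becomes C' → id x C'
Add C' → ε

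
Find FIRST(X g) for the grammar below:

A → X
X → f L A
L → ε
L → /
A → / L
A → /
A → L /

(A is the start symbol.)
FIRST sets of the non-terminals involved (from the grammar, by fixed-point iteration):
  FIRST(X) = { 'f' }

To compute FIRST(X g), process the symbols left to right:
Symbol X is a non-terminal. Add FIRST(X) \ {ε} = { 'f' }
X is not nullable (ε ∉ FIRST(X)), so stop here.
FIRST(X g) = { 'f' }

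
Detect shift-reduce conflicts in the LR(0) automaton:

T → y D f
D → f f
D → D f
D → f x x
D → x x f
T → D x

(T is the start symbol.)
No shift-reduce conflicts

A shift-reduce conflict occurs when an LR(0) state has both:
  - a complete (reduce) item [A → α .] (dot at the end), and
  - a shift item [B → β . c γ] (dot before a terminal).

Augment with T' → T and build the canonical LR(0) collection (I0 = CLOSURE({[T' → . T]}), then GOTO on every symbol after a dot until no new states appear). It has 15 states:
  I0: { [D → . D f], [D → . f f], [D → . f x x], [D → . x x f], [T → . D x], [T → . y D f], [T' → . T] }  — shift
  I1: { [D → D . f], [T → D . x] }  — shift
  I2: { [T' → T .] }  — accept
  I3: { [D → f . f], [D → f . x x] }  — shift
  I4: { [D → x . x f] }  — shift
  I5: { [D → . D f], [D → . f f], [D → . f x x], [D → . x x f], [T → y . D f] }  — shift
  I6: { [D → D . f], [T → y D . f] }  — shift
  I7: { [D → D f .], [T → y D f .] }  — 2 reduces
  I8: { [D → x x . f] }  — shift
  I9: { [D → x x f .] }  — reduce
  I10: { [D → f f .] }  — reduce
  I11: { [D → f x . x] }  — shift
  I12: { [D → f x x .] }  — reduce
  I13: { [D → D f .] }  — reduce
  I14: { [T → D x .] }  — reduce

No state contains both a complete item and a shift item.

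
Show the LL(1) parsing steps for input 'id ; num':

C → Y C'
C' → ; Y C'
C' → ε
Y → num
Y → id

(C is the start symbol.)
Stack is shown with the top on the left.

Stack     Input       Action
----------------------------
C $       id ; num $  output C → Y C'
Y C' $    id ; num $  output Y → id
id C' $   id ; num $  match 'id'
C' $      ; num $     output C' → ; Y C'
; Y C' $  ; num $     match ';'
Y C' $    num $       output Y → num
num C' $  num $       match 'num'
C' $      $           output C' → ε
$         $           accept

The string is accepted.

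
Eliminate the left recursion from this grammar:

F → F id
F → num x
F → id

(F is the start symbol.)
F → num x F'
F → id F'
F' → id F'
F' → ε

F is directly left-recursive. The standard transformation for
  A → A α₁ | ... | A α_m | β₁ | ... | β_n
is
  A  → β₁ A' | ... | β_n A'
  A' → α₁ A' | ... | α_m A' | ε

F → num x becomes F → num x F'
F → id becomes F → id F'
F → F id becomes F' → id F'
Add F' → ε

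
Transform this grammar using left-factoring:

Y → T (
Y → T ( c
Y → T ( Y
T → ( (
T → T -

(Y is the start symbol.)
Left-factoring transforms A → αβ₁ | αβ₂ into A → αA' and A' → β₁ | β₂
(α is the longest common prefix among the alternatives). Repeat until
no nonterminal has two alternatives with a common prefix.

Round 1: Y has alternatives sharing prefix 'T ('. Introduce Y': Y → T ( Y'
  Add: Y' → ε
  Add: Y' → c
  Add: Y' → Y

No remaining common prefixes — done.

Resulting grammar:
Y → T ( Y'
Y' → ε
Y' → c
Y' → Y
T → ( (
T → T -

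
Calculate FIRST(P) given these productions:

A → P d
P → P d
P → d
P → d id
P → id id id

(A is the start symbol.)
{ 'd', 'id' }

From P → P d:
  - P is the symbol being defined: contributes nothing new
    P is not nullable, so stop
From P → d:
  - d is a terminal: add 'd' and stop
From P → d id:
  - d is a terminal: add 'd' and stop
From P → id id id:
  - id is a terminal: add 'id' and stop

Collecting: FIRST(P) = { 'd', 'id' }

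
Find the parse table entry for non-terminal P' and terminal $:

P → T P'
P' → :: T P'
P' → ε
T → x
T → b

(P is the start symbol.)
To find M[P', $], we find productions for P' where $ is in the predict set (PREDICT(N → α) = (FIRST(α) \ {ε}) ∪ (FOLLOW(N) if α ⇒* ε)).

Relevant sets:
  FOLLOW(P') = { $ }

P' → :: T P': PREDICT = { '::' }
P' → ε: PREDICT = { $ }
  $ is in predict set, so this production goes in M[P', $]

M[P', $] = P' → ε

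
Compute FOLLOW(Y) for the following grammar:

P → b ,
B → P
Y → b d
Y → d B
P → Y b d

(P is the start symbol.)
To compute FOLLOW(Y), find every occurrence of Y on a right-hand side N → α Y β: add FIRST(β) \ {ε}, and if β is empty or nullable also add FOLLOW(N). Iterate to a fixed point.

In P → Y b d: Y is followed by b d, add FIRST(b d) \ {ε} = { 'b' }

Taking the union: FOLLOW(Y) = { 'b' }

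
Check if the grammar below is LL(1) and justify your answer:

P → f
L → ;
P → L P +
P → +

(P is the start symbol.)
Yes, the grammar is LL(1).

A grammar is LL(1) if for each non-terminal N with multiple productions, the predict sets of those productions are pairwise disjoint, where PREDICT(N → α) = (FIRST(α) \ {ε}) ∪ (FOLLOW(N) if α ⇒* ε).

Relevant sets:
  FIRST(L) = { ';' }

For P:
  PREDICT(P → f) = { 'f' }
  PREDICT(P → L P '+') = { ';' }
  PREDICT(P → '+') = { '+' }
L has a single production, so nothing to check there.

All predict sets are disjoint. The grammar IS LL(1).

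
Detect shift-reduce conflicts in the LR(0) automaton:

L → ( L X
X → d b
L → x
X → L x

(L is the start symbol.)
Augment with L' → L and build the canonical LR(0) collection (I0 = CLOSURE({[L' → . L]}), then GOTO on every symbol after a dot until no new states appear). It has 10 states:
  I0: { [L → . ( L X], [L → . x], [L' → . L] }  — shift
  I1: { [L → ( . L X], [L → . ( L X], [L → . x] }  — shift
  I2: { [L' → L .] }  — accept
  I3: { [L → x .] }  — reduce
  I4: { [L → ( L . X], [L → . ( L X], [L → . x], [X → . L x], [X → . d b] }  — shift
  I5: { [X → L . x] }  — shift
  I6: { [L → ( L X .] }  — reduce
  I7: { [X → d . b] }  — shift
  I8: { [X → d b .] }  — reduce
  I9: { [X → L x .] }  — reduce

No state contains both a complete item and a shift item.

Answer: No shift-reduce conflicts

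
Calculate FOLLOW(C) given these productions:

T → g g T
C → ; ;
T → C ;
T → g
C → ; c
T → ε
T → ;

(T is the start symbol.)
In T → C ;: C is followed by ';', add FIRST(';') \ {ε} = { ';' }

Taking the union: FOLLOW(C) = { ';' }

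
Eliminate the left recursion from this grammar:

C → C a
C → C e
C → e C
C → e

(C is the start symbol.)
C → e C C'
C → e C'
C' → a C'
C' → e C'
C' → ε

C is directly left-recursive. The standard transformation for
  A → A α₁ | ... | A α_m | β₁ | ... | β_n
is
  A  → β₁ A' | ... | β_n A'
  A' → α₁ A' | ... | α_m A' | ε

C → e C becomes C → e C C'
C → e becomes C → e C'
C → C a becomes C' → a C'
C → C e becomes C' → e C'
Add C' → ε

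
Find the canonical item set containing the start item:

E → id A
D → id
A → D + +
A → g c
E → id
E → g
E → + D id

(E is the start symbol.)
{ [E → . + D id], [E → . g], [E → . id A], [E → . id], [E' → . E] }

First, augment the grammar with E' → E
I₀ = CLOSURE({ [E' → . E] }):
  [E' → . E] has the dot before E: add [E → . id A], [E → . id], [E → . g], [E → . + D id]
No further items can be added.

I₀ = { [E → . + D id], [E → . g], [E → . id A], [E → . id], [E' → . E] }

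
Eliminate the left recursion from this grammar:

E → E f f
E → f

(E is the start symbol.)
E is directly left-recursive. The standard transformation for
  A → A α₁ | ... | A α_m | β₁ | ... | β_n
is
  A  → β₁ A' | ... | β_n A'
  A' → α₁ A' | ... | α_m A' | ε

E → f becomes E → f E'
E → E f f becomes E' → f f E'
Add E' → ε

Resulting grammar:
E → f E'
E' → f f E'
E' → ε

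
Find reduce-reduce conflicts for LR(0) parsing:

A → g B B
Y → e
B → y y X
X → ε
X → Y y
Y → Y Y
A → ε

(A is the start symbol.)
A reduce-reduce conflict occurs when an LR(0) state has two complete items [A → α .] and [B → β .] — both call for a reduction, and with no lookahead the parser cannot choose between them.

Augment with A' → A and build the canonical LR(0) collection (I0 = CLOSURE({[A' → . A]}), then GOTO on every symbol after a dot until no new states appear). It has 12 states:
  I0: { [A → . g B B], [A → .], [A' → . A] }  — shift, reduce
  I1: { [A' → A .] }  — accept
  I2: { [A → g . B B], [B → . y y X] }  — shift
  I3: { [A → g B . B], [B → . y y X] }  — shift
  I4: { [B → y . y X] }  — shift
  I5: { [B → y y . X], [X → . Y y], [X → .], [Y → . Y Y], [Y → . e] }  — shift, reduce
  I6: { [B → y y X .] }  — reduce
  I7: { [X → Y . y], [Y → . Y Y], [Y → . e], [Y → Y . Y] }  — shift
  I8: { [Y → e .] }  — reduce
  I9: { [Y → . Y Y], [Y → . e], [Y → Y . Y], [Y → Y Y .] }  — shift, reduce
  I10: { [X → Y y .] }  — reduce
  I11: { [A → g B B .] }  — reduce

No state contains more than one complete item.

Answer: No reduce-reduce conflicts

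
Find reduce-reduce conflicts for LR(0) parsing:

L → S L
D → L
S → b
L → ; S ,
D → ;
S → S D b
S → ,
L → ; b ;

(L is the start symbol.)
Yes — I8: [D → L .] vs [L → S L .]; I13: [L → ; S , .] vs [S → , .]

A reduce-reduce conflict occurs when an LR(0) state has two complete items [A → α .] and [B → β .] — both call for a reduction, and with no lookahead the parser cannot choose between them.

Augment with L' → L and build the canonical LR(0) collection (I0 = CLOSURE({[L' → . L]}), then GOTO on every symbol after a dot until no new states appear). It has 15 states:
  I0: { [L → . ; S ,], [L → . ; b ;], [L → . S L], [L' → . L], [S → . ,], [S → . S D b], [S → . b] }  — shift
  I1: { [S → , .] }  — reduce
  I2: { [L → ; . S ,], [L → ; . b ;], [S → . ,], [S → . S D b], [S → . b] }  — shift
  I3: { [L' → L .] }  — accept
  I4: { [D → . ;], [D → . L], [L → . ; S ,], [L → . ; b ;], [L → . S L], [L → S . L], [S → . ,], [S → . S D b], [S → . b], [S → S . D b] }  — shift
  I5: { [S → b .] }  — reduce
  I6: { [D → ; .], [L → ; . S ,], [L → ; . b ;], [S → . ,], [S → . S D b], [S → . b] }  — shift, reduce
  I7: { [S → S D . b] }  — shift
  I8: { [D → L .], [L → S L .] }  — 2 reduces
  I9: { [S → S D b .] }  — reduce
  I10: { [D → . ;], [D → . L], [L → . ; S ,], [L → . ; b ;], [L → . S L], [L → ; S . ,], [S → . ,], [S → . S D b], [S → . b], [S → S . D b] }  — shift
  I11: { [L → ; b . ;], [S → b .] }  — shift, reduce
  I12: { [L → ; b ; .] }  — reduce
  I13: { [L → ; S , .], [S → , .] }  — 2 reduces
  I14: { [D → L .] }  — reduce

I8 contains complete items [D → L .], [L → S L .] — reduce-reduce conflict.
I13 contains complete items [L → ; S , .], [S → , .] — reduce-reduce conflict.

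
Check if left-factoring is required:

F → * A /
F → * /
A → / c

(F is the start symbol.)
Yes, F has productions with common prefix '*'

Left-factoring is needed when two productions for the same non-terminal
share a common prefix on the right-hand side.

Productions for F:
  F → * A /
  F → * /

Found common prefix '*' in productions for F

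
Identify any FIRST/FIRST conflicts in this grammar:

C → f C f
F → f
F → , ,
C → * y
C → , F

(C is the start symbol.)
No FIRST/FIRST conflicts.

Productions for C:
  C → f C f: FIRST = { 'f' }
  C → * y: FIRST = { '*' }
  C → , F: FIRST = { ',' }
Productions for F:
  F → f: FIRST = { 'f' }
  F → , ,: FIRST = { ',' }

All alternatives of each non-terminal have pairwise disjoint FIRST sets.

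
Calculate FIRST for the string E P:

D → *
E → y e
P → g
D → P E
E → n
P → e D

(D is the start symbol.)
FIRST sets of the non-terminals involved (from the grammar, by fixed-point iteration):
  FIRST(E) = { 'n', 'y' }

To compute FIRST(E P), process the symbols left to right:
Symbol E is a non-terminal. Add FIRST(E) \ {ε} = { 'n', 'y' }
E is not nullable (ε ∉ FIRST(E)), so stop here.
FIRST(E P) = { 'n', 'y' }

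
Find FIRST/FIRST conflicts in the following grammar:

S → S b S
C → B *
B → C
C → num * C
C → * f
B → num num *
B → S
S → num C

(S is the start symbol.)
Yes. S → S b S / S → num C on { 'num' }; C → B '*' / C → num '*' C on { 'num' }; C → B '*' / C → '*' f on { '*' }; B → C / B → num num '*' on { 'num' }; B → C / B → S on { 'num' }; B → num num '*' / B → S on { 'num' }

A FIRST/FIRST conflict occurs when two productions N → α and N → β for the same non-terminal have FIRST(α) ∩ FIRST(β) ≠ ∅ (with ε ∈ FIRST of a nullable right-hand side, so two nullable alternatives also conflict).

FIRST sets of the non-terminals at (or reachable through a nullable prefix from) the front of some alternative:
  FIRST(S) = { 'num' }
  FIRST(B) = { '*', 'num' }
  FIRST(C) = { '*', 'num' }

Productions for S:
  S → S b S: FIRST = { 'num' }
  S → num C: FIRST = { 'num' }
Productions for C:
  C → B *: FIRST = { '*', 'num' }
  C → num * C: FIRST = { 'num' }
  C → * f: FIRST = { '*' }
Productions for B:
  B → C: FIRST = { '*', 'num' }
  B → num num *: FIRST = { 'num' }
  B → S: FIRST = { 'num' }

Conflict for S: S → S b S and S → num C
  Overlap: { 'num' }
Conflict for C: C → B * and C → num * C
  Overlap: { 'num' }
Conflict for C: C → B * and C → * f
  Overlap: { '*' }
Conflict for B: B → C and B → num num *
  Overlap: { 'num' }
Conflict for B: B → C and B → S
  Overlap: { 'num' }
Conflict for B: B → num num * and B → S
  Overlap: { 'num' }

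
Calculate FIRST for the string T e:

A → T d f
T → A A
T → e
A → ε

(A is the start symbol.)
{ 'd', 'e' }

FIRST sets of the non-terminals involved (from the grammar, by fixed-point iteration):
  FIRST(T) = { 'd', 'e', ε }

To compute FIRST(T e), process the symbols left to right:
Symbol T is a non-terminal. Add FIRST(T) \ {ε} = { 'd', 'e' }
T is nullable (ε ∈ FIRST(T)), continue to the next symbol.
Symbol e is a terminal. Add 'e' and stop.
FIRST(T e) = { 'd', 'e' }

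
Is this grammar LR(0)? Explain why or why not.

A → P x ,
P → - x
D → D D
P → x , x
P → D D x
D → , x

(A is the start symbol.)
A grammar is LR(0) if no state in the canonical LR(0) collection has:
  - both a shift item (dot before a terminal) and a complete item (shift-reduce conflict), or
  - two or more complete items (reduce-reduce conflict; the accept item [A' → A .] counts as a complete item here).

Augment with A' → A and build the canonical LR(0) collection (I0 = CLOSURE({[A' → . A]}), then GOTO on every symbol after a dot until no new states appear). It has 16 states:
  I0: { [A → . P x ,], [A' → . A], [D → . , x], [D → . D D], [P → . - x], [P → . D D x], [P → . x , x] }  — shift
  I1: { [D → , . x] }  — shift
  I2: { [P → - . x] }  — shift
  I3: { [A' → A .] }  — accept
  I4: { [D → . , x], [D → . D D], [D → D . D], [P → D . D x] }  — shift
  I5: { [A → P . x ,] }  — shift
  I6: { [P → x . , x] }  — shift
  I7: { [P → x , . x] }  — shift
  I8: { [P → x , x .] }  — reduce
  I9: { [A → P x . ,] }  — shift
  I10: { [A → P x , .] }  — reduce
  I11: { [D → . , x], [D → . D D], [D → D . D], [D → D D .], [P → D D . x] }  — shift, reduce
  I12: { [D → . , x], [D → . D D], [D → D . D], [D → D D .] }  — shift, reduce
  I13: { [P → D D x .] }  — reduce
  I14: { [P → - x .] }  — reduce
  I15: { [D → , x .] }  — reduce

Conflict in state I11:
  Shift-reduce conflict between [D → D D .] and [D → . , x]
So the grammar is NOT LR(0).

Answer: No. Shift-reduce conflict between [D → D D .] and [D → . , x]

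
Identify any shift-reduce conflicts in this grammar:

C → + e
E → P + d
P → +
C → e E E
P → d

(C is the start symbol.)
No shift-reduce conflicts

A shift-reduce conflict occurs when an LR(0) state has both:
  - a complete (reduce) item [A → α .] (dot at the end), and
  - a shift item [B → β . c γ] (dot before a terminal).

Augment with C' → C and build the canonical LR(0) collection (I0 = CLOSURE({[C' → . C]}), then GOTO on every symbol after a dot until no new states appear). It has 12 states:
  I0: { [C → . + e], [C → . e E E], [C' → . C] }  — shift
  I1: { [C → + . e] }  — shift
  I2: { [C' → C .] }  — accept
  I3: { [C → e . E E], [E → . P + d], [P → . +], [P → . d] }  — shift
  I4: { [P → + .] }  — reduce
  I5: { [C → e E . E], [E → . P + d], [P → . +], [P → . d] }  — shift
  I6: { [E → P . + d] }  — shift
  I7: { [P → d .] }  — reduce
  I8: { [E → P + . d] }  — shift
  I9: { [E → P + d .] }  — reduce
  I10: { [C → e E E .] }  — reduce
  I11: { [C → + e .] }  — reduce

No state contains both a complete item and a shift item.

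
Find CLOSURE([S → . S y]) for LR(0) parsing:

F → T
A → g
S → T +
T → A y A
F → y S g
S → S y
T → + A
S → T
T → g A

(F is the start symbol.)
{ [A → . g], [S → . S y], [S → . T +], [S → . T], [T → . + A], [T → . A y A], [T → . g A] }

Start with: [S → . S y]
  [S → . S y] has the dot before S: add [S → . T +], [S → . T]
  [S → . T +] has the dot before T: add [T → . A y A], [T → . + A], [T → . g A]
  [T → . A y A] has the dot before A: add [A → . g]
No further items can be added.

CLOSURE = { [A → . g], [S → . S y], [S → . T +], [S → . T], [T → . + A], [T → . A y A], [T → . g A] }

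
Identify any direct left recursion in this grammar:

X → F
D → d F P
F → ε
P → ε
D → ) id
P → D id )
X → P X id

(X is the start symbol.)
No direct left recursion

X → F: starts with F
D → d F P: starts with d
F → ε: starts with ε
P → ε: starts with ε
D → ) id: starts with ')'
P → D id ): starts with D
X → P X id: starts with P

No direct left recursion found.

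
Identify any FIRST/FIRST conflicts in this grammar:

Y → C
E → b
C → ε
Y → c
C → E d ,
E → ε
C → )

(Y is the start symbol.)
A FIRST/FIRST conflict occurs when two productions N → α and N → β for the same non-terminal have FIRST(α) ∩ FIRST(β) ≠ ∅ (with ε ∈ FIRST of a nullable right-hand side, so two nullable alternatives also conflict).

FIRST sets of the non-terminals at (or reachable through a nullable prefix from) the front of some alternative:
  FIRST(C) = { ')', 'b', 'd', ε }
  FIRST(E) = { 'b', ε }

Productions for Y:
  Y → C: FIRST = { ')', 'b', 'd', ε }
  Y → c: FIRST = { 'c' }
Productions for E:
  E → b: FIRST = { 'b' }
  E → ε: FIRST = { ε }
Productions for C:
  C → ε: FIRST = { ε }
  C → E d ,: FIRST = { 'b', 'd' }
  C → ): FIRST = { ')' }

All alternatives of each non-terminal have pairwise disjoint FIRST sets.

Answer: No FIRST/FIRST conflicts.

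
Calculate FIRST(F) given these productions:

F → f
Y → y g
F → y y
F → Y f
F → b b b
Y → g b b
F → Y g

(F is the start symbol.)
To compute FIRST(F), examine every production with F on the left-hand side, reading each right-hand side left to right until a non-nullable symbol is reached.

FIRST sets of the other non-terminals involved (by the same procedure, iterated to a fixed point):
  FIRST(Y) = { 'g', 'y' }

From F → f:
  - f is a terminal: add 'f' and stop
From F → y y:
  - y is a terminal: add 'y' and stop
From F → Y f:
  - Y is a non-terminal: add FIRST(Y) \ {ε} = { 'g', 'y' }
    Y is not nullable, so stop
From F → b b b:
  - b is a terminal: add 'b' and stop
From F → Y g:
  - Y is a non-terminal: add FIRST(Y) \ {ε} = { 'g', 'y' }
    Y is not nullable, so stop

Collecting: FIRST(F) = { 'b', 'f', 'g', 'y' }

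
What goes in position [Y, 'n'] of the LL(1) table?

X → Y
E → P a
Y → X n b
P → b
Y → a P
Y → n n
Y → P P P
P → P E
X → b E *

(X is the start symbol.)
Y → X n b, Y → n n

To find M[Y, 'n'], we find productions for Y where 'n' is in the predict set (PREDICT(N → α) = (FIRST(α) \ {ε}) ∪ (FOLLOW(N) if α ⇒* ε)).

Relevant sets:
  FIRST(X) = { 'a', 'b', 'n' }
  FIRST(P) = { 'b' }

Y → X n b: PREDICT = { 'a', 'b', 'n' }
  'n' is in predict set, so this production goes in M[Y, 'n']
Y → a P: PREDICT = { 'a' }
Y → n n: PREDICT = { 'n' }
  'n' is in predict set, so this production goes in M[Y, 'n']
Y → P P P: PREDICT = { 'b' }

M[Y, 'n'] = Y → X n b, Y → n n  (a multiply-defined cell — the grammar is not LL(1))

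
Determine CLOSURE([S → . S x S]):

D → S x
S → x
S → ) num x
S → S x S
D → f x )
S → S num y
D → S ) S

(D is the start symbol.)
{ [S → . ) num x], [S → . S num y], [S → . S x S], [S → . x] }

Start with: [S → . S x S]
  [S → . S x S] has the dot before S: add [S → . x], [S → . ) num x], [S → . S num y]
No further items can be added.

CLOSURE = { [S → . ) num x], [S → . S num y], [S → . S x S], [S → . x] }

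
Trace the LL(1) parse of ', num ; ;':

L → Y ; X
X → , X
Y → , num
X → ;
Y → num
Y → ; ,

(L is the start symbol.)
Stack is shown with the top on the left.

Stack        Input        Action
--------------------------------
L $          , num ; ; $  output L → Y ; X
Y ; X $      , num ; ; $  output Y → , num
, num ; X $  , num ; ; $  match ','
num ; X $    num ; ; $    match 'num'
; X $        ; ; $        match ';'
X $          ; $          output X → ;
; $          ; $          match ';'
$            $            accept

The string is accepted.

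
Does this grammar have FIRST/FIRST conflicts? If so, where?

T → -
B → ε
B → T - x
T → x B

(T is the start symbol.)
No FIRST/FIRST conflicts.

A FIRST/FIRST conflict occurs when two productions N → α and N → β for the same non-terminal have FIRST(α) ∩ FIRST(β) ≠ ∅ (with ε ∈ FIRST of a nullable right-hand side, so two nullable alternatives also conflict).

FIRST sets of the non-terminals at (or reachable through a nullable prefix from) the front of some alternative:
  FIRST(T) = { '-', 'x' }

Productions for T:
  T → -: FIRST = { '-' }
  T → x B: FIRST = { 'x' }
Productions for B:
  B → ε: FIRST = { ε }
  B → T - x: FIRST = { '-', 'x' }

All alternatives of each non-terminal have pairwise disjoint FIRST sets.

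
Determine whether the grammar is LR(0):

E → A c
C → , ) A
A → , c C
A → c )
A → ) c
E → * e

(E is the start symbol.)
Augment with E' → E and build the canonical LR(0) collection (I0 = CLOSURE({[E' → . E]}), then GOTO on every symbol after a dot until no new states appear). It has 16 states:
  I0: { [A → . ) c], [A → . , c C], [A → . c )], [E → . * e], [E → . A c], [E' → . E] }  — shift
  I1: { [A → ) . c] }  — shift
  I2: { [E → * . e] }  — shift
  I3: { [A → , . c C] }  — shift
  I4: { [E → A . c] }  — shift
  I5: { [E' → E .] }  — accept
  I6: { [A → c . )] }  — shift
  I7: { [A → c ) .] }  — reduce
  I8: { [E → A c .] }  — reduce
  I9: { [A → , c . C], [C → . , ) A] }  — shift
  I10: { [C → , . ) A] }  — shift
  I11: { [A → , c C .] }  — reduce
  I12: { [A → . ) c], [A → . , c C], [A → . c )], [C → , ) . A] }  — shift
  I13: { [C → , ) A .] }  — reduce
  I14: { [E → * e .] }  — reduce
  I15: { [A → ) c .] }  — reduce

Every state is either a pure shift/goto state or contains exactly one complete item and nothing to shift — no conflicts. The grammar is LR(0).

Answer: Yes, the grammar is LR(0)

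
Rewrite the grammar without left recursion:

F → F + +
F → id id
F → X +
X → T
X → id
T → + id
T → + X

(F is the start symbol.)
F → id id F'
F → X + F'
F' → + + F'
F' → ε
X → T
X → id
T → + id
T → + X

F is directly left-recursive. The standard transformation for
  A → A α₁ | ... | A α_m | β₁ | ... | β_n
is
  A  → β₁ A' | ... | β_n A'
  A' → α₁ A' | ... | α_m A' | ε

F → id id becomes F → id id F'
F → X + becomes F → X + F'
F → F + + becomes F' → + + F'
Add F' → ε

Productions for other non-terminals are unchanged:
  X → T
  X → id
  T → + id
  T → + X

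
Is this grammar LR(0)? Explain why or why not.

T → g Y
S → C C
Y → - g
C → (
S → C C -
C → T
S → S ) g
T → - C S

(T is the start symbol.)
No. Shift-reduce conflict between [T → - C S .] and [S → S . ) g]

A grammar is LR(0) if no state in the canonical LR(0) collection has:
  - both a shift item (dot before a terminal) and a complete item (shift-reduce conflict), or
  - two or more complete items (reduce-reduce conflict; the accept item [T' → T .] counts as a complete item here).

Augment with T' → T and build the canonical LR(0) collection (I0 = CLOSURE({[T' → . T]}), then GOTO on every symbol after a dot until no new states appear). It has 16 states:
  I0: { [T → . - C S], [T → . g Y], [T' → . T] }  — shift
  I1: { [C → . (], [C → . T], [T → - . C S], [T → . - C S], [T → . g Y] }  — shift
  I2: { [T' → T .] }  — accept
  I3: { [T → g . Y], [Y → . - g] }  — shift
  I4: { [Y → - . g] }  — shift
  I5: { [T → g Y .] }  — reduce
  I6: { [Y → - g .] }  — reduce
  I7: { [C → ( .] }  — reduce
  I8: { [C → . (], [C → . T], [S → . C C -], [S → . C C], [S → . S ) g], [T → - C . S], [T → . - C S], [T → . g Y] }  — shift
  I9: { [C → T .] }  — reduce
  I10: { [C → . (], [C → . T], [S → C . C -], [S → C . C], [T → . - C S], [T → . g Y] }  — shift
  I11: { [S → S . ) g], [T → - C S .] }  — shift, reduce
  I12: { [S → S ) . g] }  — shift
  I13: { [S → S ) g .] }  — reduce
  I14: { [S → C C . -], [S → C C .] }  — shift, reduce
  I15: { [S → C C - .] }  — reduce

Conflict in state I11:
  Shift-reduce conflict between [T → - C S .] and [S → S . ) g]
So the grammar is NOT LR(0).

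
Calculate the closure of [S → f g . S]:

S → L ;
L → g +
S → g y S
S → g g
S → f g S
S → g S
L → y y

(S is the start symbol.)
Start with: [S → f g . S]
  [S → f g . S] has the dot before S: add [S → . L ;], [S → . g y S], [S → . g g], [S → . f g S], [S → . g S]
  [S → . L ;] has the dot before L: add [L → . g +], [L → . y y]
No further items can be added.

CLOSURE = { [L → . g +], [L → . y y], [S → . L ;], [S → . f g S], [S → . g S], [S → . g g], [S → . g y S], [S → f g . S] }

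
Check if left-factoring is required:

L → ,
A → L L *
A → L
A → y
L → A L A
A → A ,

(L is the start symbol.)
Left-factoring is needed when two productions for the same non-terminal
share a common prefix on the right-hand side.

Productions for L:
  L → ,
  L → A L A
Productions for A:
  A → L L *
  A → L
  A → y
  A → A ,

Found common prefix 'L' in productions for A

Answer: Yes, A has productions with common prefix 'L'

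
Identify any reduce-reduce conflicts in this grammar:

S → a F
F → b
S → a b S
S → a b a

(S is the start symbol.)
No reduce-reduce conflicts

A reduce-reduce conflict occurs when an LR(0) state has two complete items [A → α .] and [B → β .] — both call for a reduction, and with no lookahead the parser cannot choose between them.

Augment with S' → S and build the canonical LR(0) collection (I0 = CLOSURE({[S' → . S]}), then GOTO on every symbol after a dot until no new states appear). It has 7 states:
  I0: { [S → . a F], [S → . a b S], [S → . a b a], [S' → . S] }  — shift
  I1: { [S' → S .] }  — accept
  I2: { [F → . b], [S → a . F], [S → a . b S], [S → a . b a] }  — shift
  I3: { [S → a F .] }  — reduce
  I4: { [F → b .], [S → . a F], [S → . a b S], [S → . a b a], [S → a b . S], [S → a b . a] }  — shift, reduce
  I5: { [S → a b S .] }  — reduce
  I6: { [F → . b], [S → a . F], [S → a . b S], [S → a . b a], [S → a b a .] }  — shift, reduce

No state contains more than one complete item.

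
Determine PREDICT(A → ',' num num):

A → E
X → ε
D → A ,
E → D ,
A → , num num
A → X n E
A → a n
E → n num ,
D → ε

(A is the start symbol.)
PREDICT(A → ',' num num) = (FIRST(RHS) \ {ε}) ∪ (FOLLOW(A) if ε ∈ FIRST(RHS), i.e. RHS ⇒* ε)
FIRST(',' num num) = { ',' }
ε ∉ FIRST(',' num num), so FOLLOW(A) is not added.
PREDICT(A → ',' num num) = { ',' }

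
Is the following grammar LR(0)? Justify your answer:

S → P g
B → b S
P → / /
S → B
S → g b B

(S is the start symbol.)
Yes, the grammar is LR(0)

A grammar is LR(0) if no state in the canonical LR(0) collection has:
  - both a shift item (dot before a terminal) and a complete item (shift-reduce conflict), or
  - two or more complete items (reduce-reduce conflict; the accept item [S' → S .] counts as a complete item here).

Augment with S' → S and build the canonical LR(0) collection (I0 = CLOSURE({[S' → . S]}), then GOTO on every symbol after a dot until no new states appear). It has 12 states:
  I0: { [B → . b S], [P → . / /], [S → . B], [S → . P g], [S → . g b B], [S' → . S] }  — shift
  I1: { [P → / . /] }  — shift
  I2: { [S → B .] }  — reduce
  I3: { [S → P . g] }  — shift
  I4: { [S' → S .] }  — accept
  I5: { [B → . b S], [B → b . S], [P → . / /], [S → . B], [S → . P g], [S → . g b B] }  — shift
  I6: { [S → g . b B] }  — shift
  I7: { [B → . b S], [S → g b . B] }  — shift
  I8: { [S → g b B .] }  — reduce
  I9: { [B → b S .] }  — reduce
  I10: { [S → P g .] }  — reduce
  I11: { [P → / / .] }  — reduce

Every state is either a pure shift/goto state or contains exactly one complete item and nothing to shift — no conflicts. The grammar is LR(0).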